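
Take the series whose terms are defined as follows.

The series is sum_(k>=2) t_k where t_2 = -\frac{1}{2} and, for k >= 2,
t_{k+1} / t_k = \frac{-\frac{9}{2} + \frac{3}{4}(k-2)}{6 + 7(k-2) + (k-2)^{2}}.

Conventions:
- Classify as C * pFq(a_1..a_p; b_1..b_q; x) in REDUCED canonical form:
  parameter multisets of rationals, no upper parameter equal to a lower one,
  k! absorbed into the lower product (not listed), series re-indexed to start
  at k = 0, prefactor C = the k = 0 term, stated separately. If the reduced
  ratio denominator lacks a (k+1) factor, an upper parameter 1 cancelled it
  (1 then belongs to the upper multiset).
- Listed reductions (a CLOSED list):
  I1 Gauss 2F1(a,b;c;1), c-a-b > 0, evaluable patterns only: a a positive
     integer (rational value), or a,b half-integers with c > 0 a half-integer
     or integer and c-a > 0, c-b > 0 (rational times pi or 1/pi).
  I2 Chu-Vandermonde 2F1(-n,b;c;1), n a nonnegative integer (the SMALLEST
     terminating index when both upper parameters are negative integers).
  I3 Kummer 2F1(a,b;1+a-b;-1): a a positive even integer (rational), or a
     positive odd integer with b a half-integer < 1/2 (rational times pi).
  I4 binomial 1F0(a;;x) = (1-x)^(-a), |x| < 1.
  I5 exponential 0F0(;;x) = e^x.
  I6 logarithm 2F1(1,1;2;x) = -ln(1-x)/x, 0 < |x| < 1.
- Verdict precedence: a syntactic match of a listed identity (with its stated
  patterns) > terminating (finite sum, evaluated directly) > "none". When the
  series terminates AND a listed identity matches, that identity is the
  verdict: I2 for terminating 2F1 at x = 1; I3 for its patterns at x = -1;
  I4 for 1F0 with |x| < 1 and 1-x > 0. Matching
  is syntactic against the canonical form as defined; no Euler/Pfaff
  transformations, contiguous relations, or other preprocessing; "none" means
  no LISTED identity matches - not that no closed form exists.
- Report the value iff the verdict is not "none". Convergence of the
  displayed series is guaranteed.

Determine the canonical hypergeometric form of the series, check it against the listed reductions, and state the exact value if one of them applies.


Structural cue: t_0 = -\frac{1}{2} here, and factor the ratio over Q (C = -1/2): negated roots = parameters.
Term ratio: r(k) = \frac{3}{4} * (k-6) / [(k+6) (k+1)] ; factor over Q: parameters, x = \frac{3}{4}, and C = -\frac{1}{2}.

Reduced: x = \frac{3}{4}, 1F1, upper = {-6}, lower = {6}, C = -\frac{1}{2}. Verdict: terminating - the sum ends at index 6 because -6 is a negative integer; exact evaluation follows. Its exact value is -\frac{21562931}{100925440}.


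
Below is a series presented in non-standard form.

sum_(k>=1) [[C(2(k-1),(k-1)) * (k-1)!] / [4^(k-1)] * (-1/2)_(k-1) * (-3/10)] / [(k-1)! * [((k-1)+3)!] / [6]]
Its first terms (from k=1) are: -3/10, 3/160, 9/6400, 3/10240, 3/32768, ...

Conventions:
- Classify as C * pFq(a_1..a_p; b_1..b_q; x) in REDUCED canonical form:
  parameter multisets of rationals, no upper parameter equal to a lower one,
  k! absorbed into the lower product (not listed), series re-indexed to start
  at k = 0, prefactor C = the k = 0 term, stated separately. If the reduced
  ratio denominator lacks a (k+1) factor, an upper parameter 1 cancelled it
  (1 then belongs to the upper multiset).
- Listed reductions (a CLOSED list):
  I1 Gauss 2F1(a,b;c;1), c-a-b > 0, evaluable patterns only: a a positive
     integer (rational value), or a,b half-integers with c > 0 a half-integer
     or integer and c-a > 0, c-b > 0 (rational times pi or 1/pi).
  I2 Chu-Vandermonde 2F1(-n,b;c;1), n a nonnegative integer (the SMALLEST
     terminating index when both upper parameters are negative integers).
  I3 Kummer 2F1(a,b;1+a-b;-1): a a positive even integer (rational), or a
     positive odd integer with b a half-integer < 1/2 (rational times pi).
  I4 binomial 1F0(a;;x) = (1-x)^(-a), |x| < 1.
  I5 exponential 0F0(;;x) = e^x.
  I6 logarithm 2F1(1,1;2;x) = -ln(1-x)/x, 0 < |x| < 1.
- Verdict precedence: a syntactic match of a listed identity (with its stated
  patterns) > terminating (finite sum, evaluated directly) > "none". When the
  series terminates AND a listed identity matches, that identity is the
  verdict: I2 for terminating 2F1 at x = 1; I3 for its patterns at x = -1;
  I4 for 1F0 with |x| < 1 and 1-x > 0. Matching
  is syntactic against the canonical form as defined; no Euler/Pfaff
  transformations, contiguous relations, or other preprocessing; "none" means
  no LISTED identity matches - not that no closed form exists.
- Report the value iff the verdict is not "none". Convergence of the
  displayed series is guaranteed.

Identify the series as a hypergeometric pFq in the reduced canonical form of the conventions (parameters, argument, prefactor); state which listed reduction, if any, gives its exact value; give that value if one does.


This is -3/10 * 2F1(-1/2, 1/2; 4; 1) in reduced canonical form. Verdict at x = 1: the half-integer Gauss pattern (I1) matches (x = 1; upper {-1/2, 1/2} half-integers, c = 4 in the evaluable pattern). Its exact value is (-768/875) / pi.

The tell: from the first term -3/10: the denominator's factorial ratio (C = -3/10, x = 1) is a lower Pochhammer.
Step ratio: r(k) = 1 * (k-1/2) (k+1/2) / [(k+4) (k+1)] ; factor over Q: parameters, x = 1, and C = -3/10.


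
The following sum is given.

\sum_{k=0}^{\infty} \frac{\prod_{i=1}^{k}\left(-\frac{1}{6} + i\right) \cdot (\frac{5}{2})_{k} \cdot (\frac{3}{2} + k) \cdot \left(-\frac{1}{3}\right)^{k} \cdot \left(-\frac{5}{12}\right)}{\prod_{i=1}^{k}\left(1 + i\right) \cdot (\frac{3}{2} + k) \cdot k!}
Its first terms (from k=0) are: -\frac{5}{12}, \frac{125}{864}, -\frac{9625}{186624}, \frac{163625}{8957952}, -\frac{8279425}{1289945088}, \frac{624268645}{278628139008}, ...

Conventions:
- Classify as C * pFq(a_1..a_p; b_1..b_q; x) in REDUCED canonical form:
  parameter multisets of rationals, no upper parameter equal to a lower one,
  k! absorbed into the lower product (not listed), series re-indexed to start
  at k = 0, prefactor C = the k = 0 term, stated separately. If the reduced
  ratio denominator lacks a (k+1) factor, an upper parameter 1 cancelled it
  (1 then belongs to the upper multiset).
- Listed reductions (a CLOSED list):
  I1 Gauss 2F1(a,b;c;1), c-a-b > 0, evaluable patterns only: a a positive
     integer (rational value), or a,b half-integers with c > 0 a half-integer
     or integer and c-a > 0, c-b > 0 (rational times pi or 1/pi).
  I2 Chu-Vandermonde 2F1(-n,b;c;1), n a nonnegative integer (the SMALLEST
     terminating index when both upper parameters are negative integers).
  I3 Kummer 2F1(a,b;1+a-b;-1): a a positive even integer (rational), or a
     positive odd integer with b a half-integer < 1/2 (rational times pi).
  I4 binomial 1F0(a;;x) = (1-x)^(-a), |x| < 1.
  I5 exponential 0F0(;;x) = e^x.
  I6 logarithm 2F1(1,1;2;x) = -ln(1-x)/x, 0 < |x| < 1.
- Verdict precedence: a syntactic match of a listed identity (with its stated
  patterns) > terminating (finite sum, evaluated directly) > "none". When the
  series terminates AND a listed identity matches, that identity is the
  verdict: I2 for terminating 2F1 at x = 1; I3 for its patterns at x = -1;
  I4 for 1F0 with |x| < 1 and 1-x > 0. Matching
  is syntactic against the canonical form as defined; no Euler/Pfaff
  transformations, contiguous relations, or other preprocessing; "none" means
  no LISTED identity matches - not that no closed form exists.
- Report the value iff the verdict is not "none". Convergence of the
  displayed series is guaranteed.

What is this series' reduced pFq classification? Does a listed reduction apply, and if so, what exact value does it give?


Key observation: t_0 = -\frac{5}{12} here, and k + 3/2 divides numerator and denominator alike; C = -5/12, x = -1/3 after cancelling.
Adjacent-term ratio: r(k) = -\frac{1}{3} * (k+\frac{5}{6}) (k+\frac{5}{2}) / [(k+2) (k+1)] - rational; roots negated = parameters, x = -\frac{1}{3}, C = -\frac{5}{12}.

Canonical form: C = -\frac{5}{12} times 2F1 with upper {\frac{5}{6}, \frac{5}{2}}, lower {2}, x = -\frac{1}{3}. Verdict: none. No listed pattern accepts 2F1(\frac{5}{6}, \frac{5}{2}; 2; -\frac{1}{3}).


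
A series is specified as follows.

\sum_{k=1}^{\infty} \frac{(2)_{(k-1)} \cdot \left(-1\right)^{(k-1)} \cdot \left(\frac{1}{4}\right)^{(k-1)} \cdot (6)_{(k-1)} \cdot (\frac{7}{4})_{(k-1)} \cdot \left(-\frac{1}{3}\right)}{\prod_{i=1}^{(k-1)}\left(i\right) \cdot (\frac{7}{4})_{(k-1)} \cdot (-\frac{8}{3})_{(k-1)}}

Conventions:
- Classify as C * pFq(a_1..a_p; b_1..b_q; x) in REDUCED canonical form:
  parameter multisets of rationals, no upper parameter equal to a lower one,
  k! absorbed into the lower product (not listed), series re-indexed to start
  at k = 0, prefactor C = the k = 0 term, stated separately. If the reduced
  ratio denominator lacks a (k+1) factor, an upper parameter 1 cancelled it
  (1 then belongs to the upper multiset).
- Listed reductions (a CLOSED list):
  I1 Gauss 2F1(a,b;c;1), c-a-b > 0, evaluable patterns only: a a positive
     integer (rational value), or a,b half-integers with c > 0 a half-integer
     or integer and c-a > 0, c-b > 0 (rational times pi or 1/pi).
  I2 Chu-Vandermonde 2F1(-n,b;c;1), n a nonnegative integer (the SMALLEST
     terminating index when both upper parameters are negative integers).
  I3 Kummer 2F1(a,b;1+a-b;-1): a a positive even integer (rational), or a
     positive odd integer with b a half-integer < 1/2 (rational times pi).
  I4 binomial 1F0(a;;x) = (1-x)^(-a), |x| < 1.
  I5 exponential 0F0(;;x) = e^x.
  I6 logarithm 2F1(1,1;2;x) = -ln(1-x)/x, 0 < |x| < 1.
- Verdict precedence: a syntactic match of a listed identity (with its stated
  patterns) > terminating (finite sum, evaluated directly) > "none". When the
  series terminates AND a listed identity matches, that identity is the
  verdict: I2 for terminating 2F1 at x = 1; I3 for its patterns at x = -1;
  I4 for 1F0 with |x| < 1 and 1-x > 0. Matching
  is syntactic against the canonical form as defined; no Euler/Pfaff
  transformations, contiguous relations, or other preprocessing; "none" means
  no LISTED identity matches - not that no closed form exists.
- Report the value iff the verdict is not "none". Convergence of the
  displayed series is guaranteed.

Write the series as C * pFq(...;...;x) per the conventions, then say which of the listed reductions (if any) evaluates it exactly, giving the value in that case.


With C = -\frac{1}{3}: the canonical form is 2F1(2, 6; -\frac{8}{3}; -\frac{1}{4}). Verdict: none (x = -\frac{1}{4}): each listed identity misses the multisets {2, 6} ; {-\frac{8}{3}}.

Structural cue: with t_0 = -\frac{1}{3}, the (-1)^k factor (prefactor -1/3) folds into the argument's sign.
Ratio: r(k) = -\frac{1}{4} * (k+2) (k+6) / [(k-\frac{8}{3}) (k+1)] - rational in k. x = -\frac{1}{4}; t_0 = -\frac{1}{3}; negate the roots.


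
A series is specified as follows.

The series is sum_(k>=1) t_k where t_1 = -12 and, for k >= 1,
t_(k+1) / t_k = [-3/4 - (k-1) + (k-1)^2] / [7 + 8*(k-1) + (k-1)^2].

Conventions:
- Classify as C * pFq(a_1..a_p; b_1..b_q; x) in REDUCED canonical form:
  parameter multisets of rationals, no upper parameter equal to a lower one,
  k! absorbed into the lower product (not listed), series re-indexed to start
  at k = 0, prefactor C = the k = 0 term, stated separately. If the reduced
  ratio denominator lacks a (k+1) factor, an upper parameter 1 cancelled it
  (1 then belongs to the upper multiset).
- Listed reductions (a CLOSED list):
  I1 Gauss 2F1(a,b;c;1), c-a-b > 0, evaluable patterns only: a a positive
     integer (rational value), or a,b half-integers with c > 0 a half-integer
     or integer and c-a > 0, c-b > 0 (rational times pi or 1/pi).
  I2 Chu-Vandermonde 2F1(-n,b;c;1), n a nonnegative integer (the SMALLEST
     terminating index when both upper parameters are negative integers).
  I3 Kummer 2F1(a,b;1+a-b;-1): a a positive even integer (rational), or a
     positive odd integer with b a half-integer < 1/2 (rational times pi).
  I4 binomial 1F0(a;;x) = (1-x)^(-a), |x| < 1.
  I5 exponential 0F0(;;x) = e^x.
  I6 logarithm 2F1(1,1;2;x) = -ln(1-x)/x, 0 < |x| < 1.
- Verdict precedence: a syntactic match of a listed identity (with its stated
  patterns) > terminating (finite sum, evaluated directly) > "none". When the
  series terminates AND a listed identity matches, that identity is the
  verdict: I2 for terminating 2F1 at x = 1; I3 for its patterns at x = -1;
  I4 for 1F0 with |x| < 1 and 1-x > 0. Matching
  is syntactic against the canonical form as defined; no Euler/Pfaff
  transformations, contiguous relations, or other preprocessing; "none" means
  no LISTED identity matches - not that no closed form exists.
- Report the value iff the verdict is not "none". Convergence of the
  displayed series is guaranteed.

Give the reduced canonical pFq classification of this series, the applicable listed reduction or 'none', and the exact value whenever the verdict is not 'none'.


First insight: from the first term -12: the expanded ratio factors over Q; prefactor -12, roots give parameters.
Adjacent-term ratio: r(k) = 1 * (k-3/2) (k+1/2) / [(k+7) (k+1)] - poly over poly, x = 1 from leading terms; C = -12 at k = 0.

Canonical form: C = -12 times 2F1 with upper {-3/2, 1/2}, lower {7}, x = 1. Verdict (x = 1): the half-integer Gauss pattern (I1) applies (x = 1; upper {-3/2, 1/2} half-integers, c = 7 in the evaluable pattern). Hence: (-16777216/495495) / pi.


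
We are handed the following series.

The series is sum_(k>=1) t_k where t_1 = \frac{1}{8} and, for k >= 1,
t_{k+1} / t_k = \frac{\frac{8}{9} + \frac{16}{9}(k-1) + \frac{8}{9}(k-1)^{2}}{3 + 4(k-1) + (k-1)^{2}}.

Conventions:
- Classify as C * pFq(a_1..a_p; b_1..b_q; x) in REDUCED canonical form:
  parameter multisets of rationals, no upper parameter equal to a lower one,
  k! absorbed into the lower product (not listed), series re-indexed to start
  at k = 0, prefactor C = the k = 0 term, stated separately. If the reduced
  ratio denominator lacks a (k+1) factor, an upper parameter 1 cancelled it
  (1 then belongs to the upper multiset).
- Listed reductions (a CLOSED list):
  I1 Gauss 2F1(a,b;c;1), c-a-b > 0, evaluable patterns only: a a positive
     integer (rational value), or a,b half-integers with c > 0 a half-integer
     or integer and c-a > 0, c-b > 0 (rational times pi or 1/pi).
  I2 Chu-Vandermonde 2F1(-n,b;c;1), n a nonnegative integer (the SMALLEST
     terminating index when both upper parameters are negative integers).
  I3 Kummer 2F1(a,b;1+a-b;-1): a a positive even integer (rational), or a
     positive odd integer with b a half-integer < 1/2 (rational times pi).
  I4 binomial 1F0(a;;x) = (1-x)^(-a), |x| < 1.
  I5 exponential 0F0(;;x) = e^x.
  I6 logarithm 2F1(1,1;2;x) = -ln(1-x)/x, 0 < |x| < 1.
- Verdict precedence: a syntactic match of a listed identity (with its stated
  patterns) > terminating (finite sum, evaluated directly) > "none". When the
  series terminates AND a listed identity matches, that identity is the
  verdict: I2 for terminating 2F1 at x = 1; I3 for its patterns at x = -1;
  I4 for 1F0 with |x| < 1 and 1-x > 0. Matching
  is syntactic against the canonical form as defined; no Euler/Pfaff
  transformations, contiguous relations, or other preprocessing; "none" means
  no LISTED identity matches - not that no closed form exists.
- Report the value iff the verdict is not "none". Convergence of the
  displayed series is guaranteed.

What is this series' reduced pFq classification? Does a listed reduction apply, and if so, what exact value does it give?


With C = \frac{1}{8}: the canonical form is 2F1(1, 1; 3; \frac{8}{9}). Verdict: none. No listed pattern accepts 2F1(1, 1; 3; \frac{8}{9}).

The tell: t_0 being \frac{1}{8}, factor the ratio over Q (C = 1/8, x = 8/9): negated roots = parameters.
Step ratio: r(k) = \frac{8}{9} * (k+1) (k+1) / [(k+3) (k+1)] - rational in k. x = \frac{8}{9}; t_0 = \frac{1}{8}; negate the roots.


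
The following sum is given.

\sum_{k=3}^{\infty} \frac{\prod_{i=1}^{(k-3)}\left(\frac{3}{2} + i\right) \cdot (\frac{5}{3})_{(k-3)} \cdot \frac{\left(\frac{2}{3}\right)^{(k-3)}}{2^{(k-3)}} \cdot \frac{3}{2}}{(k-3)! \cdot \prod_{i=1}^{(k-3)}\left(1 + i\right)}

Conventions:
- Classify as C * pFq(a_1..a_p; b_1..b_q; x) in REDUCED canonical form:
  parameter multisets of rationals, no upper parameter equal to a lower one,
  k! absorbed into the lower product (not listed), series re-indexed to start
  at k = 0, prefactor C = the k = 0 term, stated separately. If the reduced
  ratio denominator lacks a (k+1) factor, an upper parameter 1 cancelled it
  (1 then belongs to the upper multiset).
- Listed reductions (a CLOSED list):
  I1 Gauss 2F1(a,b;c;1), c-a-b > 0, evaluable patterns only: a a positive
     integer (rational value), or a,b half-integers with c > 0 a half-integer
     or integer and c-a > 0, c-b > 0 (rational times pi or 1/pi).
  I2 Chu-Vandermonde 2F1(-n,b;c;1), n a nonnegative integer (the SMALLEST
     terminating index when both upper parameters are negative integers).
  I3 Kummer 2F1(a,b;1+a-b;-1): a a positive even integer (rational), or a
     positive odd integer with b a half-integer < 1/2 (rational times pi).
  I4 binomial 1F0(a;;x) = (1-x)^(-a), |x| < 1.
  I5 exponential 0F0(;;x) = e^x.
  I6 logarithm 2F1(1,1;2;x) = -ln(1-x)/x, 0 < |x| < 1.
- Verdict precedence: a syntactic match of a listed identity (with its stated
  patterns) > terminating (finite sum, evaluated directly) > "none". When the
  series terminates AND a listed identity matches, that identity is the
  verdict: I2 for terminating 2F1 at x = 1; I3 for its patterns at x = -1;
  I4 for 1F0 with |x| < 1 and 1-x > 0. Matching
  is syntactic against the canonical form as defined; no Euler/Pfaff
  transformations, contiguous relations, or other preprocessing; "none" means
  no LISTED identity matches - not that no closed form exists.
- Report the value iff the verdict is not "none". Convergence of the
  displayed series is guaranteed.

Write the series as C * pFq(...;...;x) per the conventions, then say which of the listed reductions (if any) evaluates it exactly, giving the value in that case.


With C = \frac{3}{2}: the canonical form is 2F1(\frac{5}{3}, \frac{5}{2}; 2; \frac{1}{3}). Verdict: none - this 2F1 at x = \frac{1}{3} matches no listed pattern, and upper {\frac{5}{3}, \frac{5}{2}} holds no stopper.

The tell: with t_0 = \frac{3}{2}, the lower running product (C = 3/2) is a rising factorial.
Step ratio: r(k) = \frac{1}{3} * (k+\frac{5}{3}) (k+\frac{5}{2}) / [(k+2) (k+1)] - rational in k, leading ratio \frac{1}{3}; with t_0 = \frac{3}{2}, classification follows.


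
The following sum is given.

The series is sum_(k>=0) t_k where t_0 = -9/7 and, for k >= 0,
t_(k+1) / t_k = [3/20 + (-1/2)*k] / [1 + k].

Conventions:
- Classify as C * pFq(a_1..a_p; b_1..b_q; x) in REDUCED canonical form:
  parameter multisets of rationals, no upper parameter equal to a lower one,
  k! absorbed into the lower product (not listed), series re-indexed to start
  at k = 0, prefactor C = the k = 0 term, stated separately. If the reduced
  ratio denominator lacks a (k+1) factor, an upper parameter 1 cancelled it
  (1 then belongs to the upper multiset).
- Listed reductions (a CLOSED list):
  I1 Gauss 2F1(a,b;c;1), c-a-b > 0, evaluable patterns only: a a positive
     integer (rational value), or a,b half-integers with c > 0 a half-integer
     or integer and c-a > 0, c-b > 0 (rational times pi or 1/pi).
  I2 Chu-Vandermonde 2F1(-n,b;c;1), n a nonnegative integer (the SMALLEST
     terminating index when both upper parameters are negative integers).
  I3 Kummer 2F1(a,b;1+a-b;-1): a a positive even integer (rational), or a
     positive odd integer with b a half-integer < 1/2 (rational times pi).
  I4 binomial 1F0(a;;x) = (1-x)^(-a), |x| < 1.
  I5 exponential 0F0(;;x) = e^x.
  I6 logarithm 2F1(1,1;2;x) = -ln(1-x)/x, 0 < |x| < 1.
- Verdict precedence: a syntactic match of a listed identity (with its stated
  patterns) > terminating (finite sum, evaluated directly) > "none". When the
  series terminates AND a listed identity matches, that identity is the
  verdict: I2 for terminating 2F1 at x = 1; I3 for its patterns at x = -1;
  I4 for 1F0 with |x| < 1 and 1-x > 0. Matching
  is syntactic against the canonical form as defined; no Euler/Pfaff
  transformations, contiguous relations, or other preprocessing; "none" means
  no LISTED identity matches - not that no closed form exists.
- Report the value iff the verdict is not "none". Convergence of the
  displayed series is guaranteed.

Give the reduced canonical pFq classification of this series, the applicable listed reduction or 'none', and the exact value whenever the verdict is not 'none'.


Canonical form: C = -9/7 times 1F0 with upper {-3/10}, lower {-}, x = -1/2. Verdict: the binomial series (I4) matches (the 1F0 binomial series: exponent 3/10, x = -1/2). Value: (-9/7) * (3/2)^(3/10).

Structural cue: from the first term -9/7: factor the ratio over Q (C = -9/7): negated roots = parameters.
Term ratio: r(k) = (-1/2) * (k-3/10) / [(k+1)] - poly over poly, x = (-1/2) from leading terms; C = -9/7 at k = 0.


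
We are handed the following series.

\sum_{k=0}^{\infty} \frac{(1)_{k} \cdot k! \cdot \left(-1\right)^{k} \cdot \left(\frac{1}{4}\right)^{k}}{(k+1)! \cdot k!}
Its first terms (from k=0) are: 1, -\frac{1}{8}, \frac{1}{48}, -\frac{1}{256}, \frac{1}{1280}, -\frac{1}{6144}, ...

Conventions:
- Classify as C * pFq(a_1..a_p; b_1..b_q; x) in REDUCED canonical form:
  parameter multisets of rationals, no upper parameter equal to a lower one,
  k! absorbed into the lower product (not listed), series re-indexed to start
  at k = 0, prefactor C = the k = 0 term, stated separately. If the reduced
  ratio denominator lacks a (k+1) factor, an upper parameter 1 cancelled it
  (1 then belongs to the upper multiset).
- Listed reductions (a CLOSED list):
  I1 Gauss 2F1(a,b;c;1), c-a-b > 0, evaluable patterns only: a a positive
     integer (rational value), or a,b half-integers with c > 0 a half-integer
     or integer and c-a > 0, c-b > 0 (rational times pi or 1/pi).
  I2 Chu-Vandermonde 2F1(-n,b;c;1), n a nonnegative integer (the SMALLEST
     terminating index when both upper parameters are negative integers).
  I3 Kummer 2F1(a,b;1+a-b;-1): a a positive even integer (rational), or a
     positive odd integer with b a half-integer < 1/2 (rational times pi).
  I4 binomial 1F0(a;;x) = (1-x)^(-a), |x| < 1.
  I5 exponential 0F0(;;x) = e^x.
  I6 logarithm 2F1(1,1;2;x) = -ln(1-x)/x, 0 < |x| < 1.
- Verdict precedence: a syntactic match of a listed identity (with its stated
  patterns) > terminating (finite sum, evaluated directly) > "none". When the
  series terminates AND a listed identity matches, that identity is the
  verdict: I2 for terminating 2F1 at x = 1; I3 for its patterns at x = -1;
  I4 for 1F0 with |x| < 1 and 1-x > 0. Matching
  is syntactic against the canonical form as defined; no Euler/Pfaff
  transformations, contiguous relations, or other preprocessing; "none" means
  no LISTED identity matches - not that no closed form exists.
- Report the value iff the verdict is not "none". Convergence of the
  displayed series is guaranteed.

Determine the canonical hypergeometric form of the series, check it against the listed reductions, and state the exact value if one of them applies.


This is 1 * 2F1(1, 1; 2; -\frac{1}{4}) in reduced canonical form. Verdict (x = -\frac{1}{4}): the I6 logarithm reduction applies (the logarithm: parameters (1,1;2), x = -\frac{1}{4}). Exact value: 4 \cdot \ln\left(\frac{5}{4}\right).

Structural cue: t_0 = 1 here, and the factorial ratio (C = 1, x = -1/4) (k+a-1)!/(a-1)! is a rising factorial (a)_k.
Consecutive-term ratio: r(k) = -\frac{1}{4} * (k+1) (k+1) / [(k+2) (k+1)] - rational in k, leading ratio -\frac{1}{4}; with t_0 = 1, classification follows.


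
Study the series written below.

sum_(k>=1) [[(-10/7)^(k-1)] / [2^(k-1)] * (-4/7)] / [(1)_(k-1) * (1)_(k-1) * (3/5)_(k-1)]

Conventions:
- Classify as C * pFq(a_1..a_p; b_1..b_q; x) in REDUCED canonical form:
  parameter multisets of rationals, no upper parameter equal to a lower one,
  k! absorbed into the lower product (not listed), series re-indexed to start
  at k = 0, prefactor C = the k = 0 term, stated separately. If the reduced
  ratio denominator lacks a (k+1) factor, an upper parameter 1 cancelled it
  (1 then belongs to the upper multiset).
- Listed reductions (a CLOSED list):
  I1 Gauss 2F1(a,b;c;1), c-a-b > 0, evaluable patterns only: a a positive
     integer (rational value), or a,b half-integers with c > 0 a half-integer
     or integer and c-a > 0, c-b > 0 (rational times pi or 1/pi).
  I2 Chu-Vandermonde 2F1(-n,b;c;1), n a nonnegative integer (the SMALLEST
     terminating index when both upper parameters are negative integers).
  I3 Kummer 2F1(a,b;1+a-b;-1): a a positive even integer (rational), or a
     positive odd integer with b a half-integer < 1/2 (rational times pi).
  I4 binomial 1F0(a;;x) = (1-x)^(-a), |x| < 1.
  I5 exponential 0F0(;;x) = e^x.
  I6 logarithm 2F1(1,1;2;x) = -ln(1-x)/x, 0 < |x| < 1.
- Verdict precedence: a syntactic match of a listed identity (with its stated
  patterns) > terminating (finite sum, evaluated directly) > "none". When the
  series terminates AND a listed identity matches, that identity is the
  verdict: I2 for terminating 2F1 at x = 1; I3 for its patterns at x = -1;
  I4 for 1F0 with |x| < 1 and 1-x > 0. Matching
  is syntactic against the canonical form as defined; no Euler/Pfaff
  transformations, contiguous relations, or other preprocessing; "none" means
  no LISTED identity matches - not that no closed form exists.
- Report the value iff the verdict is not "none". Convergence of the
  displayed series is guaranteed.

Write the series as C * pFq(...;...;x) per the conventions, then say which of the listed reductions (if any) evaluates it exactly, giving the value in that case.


Reduced: x = -5/7, 0F2, upper = {-}, lower = {3/5, 1}, C = -4/7. Verdict: none here - no I1-I6 shape fits x = -5/7 with lower {3/5, 1}.

Key step: t_0 being -4/7, the two k-th powers (C = -4/7, x = -5/7) combine into one argument.
Consecutive-term ratio: r(k) = (-5/7) * 1 / [(k+3/5) (k+1) (k+1)] - rational; roots negated = parameters, x = (-5/7), C = -4/7.


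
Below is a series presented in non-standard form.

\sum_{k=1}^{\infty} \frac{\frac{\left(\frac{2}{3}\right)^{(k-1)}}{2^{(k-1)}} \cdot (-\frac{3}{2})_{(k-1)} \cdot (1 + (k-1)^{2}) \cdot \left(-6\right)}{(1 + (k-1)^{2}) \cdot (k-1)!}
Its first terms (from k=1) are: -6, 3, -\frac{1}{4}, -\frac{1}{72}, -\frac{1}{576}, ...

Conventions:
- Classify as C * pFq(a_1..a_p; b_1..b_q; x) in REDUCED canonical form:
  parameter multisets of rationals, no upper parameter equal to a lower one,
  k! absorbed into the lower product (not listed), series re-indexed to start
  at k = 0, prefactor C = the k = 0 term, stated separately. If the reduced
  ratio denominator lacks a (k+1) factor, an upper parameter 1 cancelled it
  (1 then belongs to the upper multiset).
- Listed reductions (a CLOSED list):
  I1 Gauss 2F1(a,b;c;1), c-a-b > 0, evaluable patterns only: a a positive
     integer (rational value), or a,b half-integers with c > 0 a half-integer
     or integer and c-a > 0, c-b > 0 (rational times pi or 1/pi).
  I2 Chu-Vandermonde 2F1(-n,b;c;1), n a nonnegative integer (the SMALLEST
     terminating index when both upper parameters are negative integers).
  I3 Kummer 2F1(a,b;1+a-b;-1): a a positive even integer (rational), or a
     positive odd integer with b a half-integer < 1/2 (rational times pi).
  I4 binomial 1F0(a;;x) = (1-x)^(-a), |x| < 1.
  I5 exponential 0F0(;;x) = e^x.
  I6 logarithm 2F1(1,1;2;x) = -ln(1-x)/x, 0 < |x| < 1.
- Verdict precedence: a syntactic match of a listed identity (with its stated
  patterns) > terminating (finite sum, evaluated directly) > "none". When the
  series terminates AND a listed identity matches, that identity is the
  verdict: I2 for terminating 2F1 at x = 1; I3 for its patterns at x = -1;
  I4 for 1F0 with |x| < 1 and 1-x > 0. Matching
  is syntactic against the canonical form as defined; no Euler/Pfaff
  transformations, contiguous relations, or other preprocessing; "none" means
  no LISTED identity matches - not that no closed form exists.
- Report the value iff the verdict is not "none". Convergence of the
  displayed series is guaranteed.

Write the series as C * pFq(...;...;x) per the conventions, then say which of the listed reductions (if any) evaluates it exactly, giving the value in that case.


Key step: t_0 being -6, the two k-th powers (prefactor -6) combine into one argument.
Term ratio: r(k) = \frac{1}{3} * (k-\frac{3}{2}) / [(k+1)] - rational in k, leading ratio \frac{1}{3}; with t_0 = -6, classification follows.

x = \frac{1}{3} here; the reduced form reads 1F0, upper {-\frac{3}{2}}, lower {-}, C = -6. Verdict (x = \frac{1}{3}): the binomial series (I4) applies (the 1F0 binomial series: exponent 3/2, x = \frac{1}{3}). Hence: \left(-6\right) \cdot \left(\frac{2}{3}\right)^{\frac{3}{2}}.


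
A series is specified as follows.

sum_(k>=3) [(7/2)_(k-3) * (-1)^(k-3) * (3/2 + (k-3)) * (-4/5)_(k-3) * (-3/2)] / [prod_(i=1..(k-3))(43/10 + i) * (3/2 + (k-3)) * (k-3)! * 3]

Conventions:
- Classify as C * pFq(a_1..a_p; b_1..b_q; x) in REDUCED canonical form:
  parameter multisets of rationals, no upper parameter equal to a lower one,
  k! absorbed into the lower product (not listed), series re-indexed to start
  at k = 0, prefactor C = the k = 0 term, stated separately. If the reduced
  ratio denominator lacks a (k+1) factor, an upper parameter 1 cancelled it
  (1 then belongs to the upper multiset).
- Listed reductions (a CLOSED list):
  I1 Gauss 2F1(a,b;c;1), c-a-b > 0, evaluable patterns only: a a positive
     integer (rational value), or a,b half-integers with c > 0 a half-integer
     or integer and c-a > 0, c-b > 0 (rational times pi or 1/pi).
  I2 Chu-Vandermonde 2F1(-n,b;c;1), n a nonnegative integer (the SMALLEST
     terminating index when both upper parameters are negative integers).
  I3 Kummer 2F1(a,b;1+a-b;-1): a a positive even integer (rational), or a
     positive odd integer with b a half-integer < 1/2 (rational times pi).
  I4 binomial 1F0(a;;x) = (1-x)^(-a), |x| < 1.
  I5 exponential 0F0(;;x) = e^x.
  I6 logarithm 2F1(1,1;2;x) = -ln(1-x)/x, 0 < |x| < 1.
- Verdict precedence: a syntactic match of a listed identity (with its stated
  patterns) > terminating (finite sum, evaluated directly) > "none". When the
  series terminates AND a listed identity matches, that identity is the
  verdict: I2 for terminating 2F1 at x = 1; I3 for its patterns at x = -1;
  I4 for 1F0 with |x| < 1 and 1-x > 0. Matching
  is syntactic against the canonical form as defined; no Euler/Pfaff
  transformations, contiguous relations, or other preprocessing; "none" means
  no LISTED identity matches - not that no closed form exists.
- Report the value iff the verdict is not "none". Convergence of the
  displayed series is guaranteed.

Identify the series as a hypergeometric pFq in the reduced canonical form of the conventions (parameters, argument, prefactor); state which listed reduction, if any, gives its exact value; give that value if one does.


With C = -1/2: the canonical form is 2F1(-4/5, 7/2; 53/10; -1). Verdict: none - this 2F1 at x = -1 matches no listed pattern, and upper {-4/5, 7/2} holds no stopper.

Structural cue: t_0 being -1/2, the lower running product (C = -1/2, x = -1) is a rising factorial.
Term ratio: r(k) = (-1) * (k-4/5) (k+7/2) / [(k+53/10) (k+1)] - poly over poly, x = (-1) from leading terms; C = -1/2 at k = 0.


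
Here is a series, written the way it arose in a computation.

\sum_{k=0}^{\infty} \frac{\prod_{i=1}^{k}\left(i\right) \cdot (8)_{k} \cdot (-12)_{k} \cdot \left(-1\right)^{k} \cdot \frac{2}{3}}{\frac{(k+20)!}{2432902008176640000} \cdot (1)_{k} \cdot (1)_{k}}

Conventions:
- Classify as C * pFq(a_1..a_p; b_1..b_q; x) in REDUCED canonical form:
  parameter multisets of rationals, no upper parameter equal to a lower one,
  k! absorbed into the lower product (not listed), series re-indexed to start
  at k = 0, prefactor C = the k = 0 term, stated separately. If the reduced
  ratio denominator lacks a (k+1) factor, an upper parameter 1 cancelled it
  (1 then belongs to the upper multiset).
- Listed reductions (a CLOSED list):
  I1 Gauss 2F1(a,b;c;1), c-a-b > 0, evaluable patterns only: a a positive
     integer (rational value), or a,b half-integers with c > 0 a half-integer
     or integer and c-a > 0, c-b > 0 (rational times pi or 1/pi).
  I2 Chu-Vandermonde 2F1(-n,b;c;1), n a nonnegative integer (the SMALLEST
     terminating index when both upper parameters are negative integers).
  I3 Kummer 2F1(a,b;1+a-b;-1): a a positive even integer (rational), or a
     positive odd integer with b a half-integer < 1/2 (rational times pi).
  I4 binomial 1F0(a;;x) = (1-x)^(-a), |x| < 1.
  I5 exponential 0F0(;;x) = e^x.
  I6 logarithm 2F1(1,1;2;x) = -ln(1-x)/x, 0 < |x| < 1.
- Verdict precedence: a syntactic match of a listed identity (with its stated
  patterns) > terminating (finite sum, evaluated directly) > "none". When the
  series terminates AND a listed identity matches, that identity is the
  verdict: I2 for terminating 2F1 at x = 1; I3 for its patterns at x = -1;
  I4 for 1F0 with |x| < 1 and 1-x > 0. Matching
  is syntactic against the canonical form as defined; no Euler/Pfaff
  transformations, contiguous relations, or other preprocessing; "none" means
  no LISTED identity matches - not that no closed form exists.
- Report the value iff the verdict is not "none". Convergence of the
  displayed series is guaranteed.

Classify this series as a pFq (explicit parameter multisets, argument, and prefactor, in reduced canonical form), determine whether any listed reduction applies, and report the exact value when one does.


Canonical form: C = \frac{2}{3} times 2F1 with upper {-12, 8}, lower {21}, x = -1. Verdict: this is Kummer's theorem (I3) (x = -1; c = 21 equals 1+a-b for upper {-12, 8}: listed pattern). Sum: \frac{323}{7}.

The tell: from the first term \frac{2}{3}: the denominator's factorial ratio (C = 2/3, x = -1) is a lower Pochhammer.
Step ratio: r(k) = -1 * (k-12) (k+8) / [(k+21) (k+1)] ; factor over Q: parameters, x = -1, and C = \frac{2}{3}.


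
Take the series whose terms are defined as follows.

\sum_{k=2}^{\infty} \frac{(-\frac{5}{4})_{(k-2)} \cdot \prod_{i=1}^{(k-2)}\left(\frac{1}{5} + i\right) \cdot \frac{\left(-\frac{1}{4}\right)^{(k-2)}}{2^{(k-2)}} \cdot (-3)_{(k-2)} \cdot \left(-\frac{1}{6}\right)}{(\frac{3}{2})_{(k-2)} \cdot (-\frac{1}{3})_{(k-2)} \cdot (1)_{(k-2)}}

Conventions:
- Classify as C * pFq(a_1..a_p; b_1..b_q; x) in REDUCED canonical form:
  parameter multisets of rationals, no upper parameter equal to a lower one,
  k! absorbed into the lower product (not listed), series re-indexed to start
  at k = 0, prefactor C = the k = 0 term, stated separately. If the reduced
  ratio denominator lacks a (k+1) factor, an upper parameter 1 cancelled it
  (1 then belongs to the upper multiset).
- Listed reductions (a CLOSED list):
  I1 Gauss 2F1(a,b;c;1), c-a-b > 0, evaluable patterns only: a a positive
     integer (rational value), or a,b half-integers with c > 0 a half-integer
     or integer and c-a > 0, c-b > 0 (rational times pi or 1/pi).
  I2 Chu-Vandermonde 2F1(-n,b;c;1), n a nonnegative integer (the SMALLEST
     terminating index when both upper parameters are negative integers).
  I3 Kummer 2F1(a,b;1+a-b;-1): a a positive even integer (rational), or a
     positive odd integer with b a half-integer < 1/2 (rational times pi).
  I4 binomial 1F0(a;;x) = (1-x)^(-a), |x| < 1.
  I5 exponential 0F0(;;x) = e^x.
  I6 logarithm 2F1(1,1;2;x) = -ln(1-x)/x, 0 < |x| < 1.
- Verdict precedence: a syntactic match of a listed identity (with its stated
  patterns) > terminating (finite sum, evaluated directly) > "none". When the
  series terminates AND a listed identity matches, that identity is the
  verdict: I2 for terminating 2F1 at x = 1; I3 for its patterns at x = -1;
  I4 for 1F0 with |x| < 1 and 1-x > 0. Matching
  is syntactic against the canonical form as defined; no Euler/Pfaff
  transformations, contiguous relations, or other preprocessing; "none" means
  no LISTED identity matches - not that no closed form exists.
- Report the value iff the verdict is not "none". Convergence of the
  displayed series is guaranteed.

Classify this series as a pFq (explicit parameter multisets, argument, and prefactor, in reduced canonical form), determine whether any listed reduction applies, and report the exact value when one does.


This is -\frac{1}{6} * 3F2(-3, -\frac{5}{4}, \frac{6}{5}; -\frac{1}{3}, \frac{3}{2}; -\frac{1}{8}) in reduced canonical form. Verdict: terminating. (-3)_k vanishes past k = 3, leaving a 4-term sum, computed directly. Its exact value is -\frac{1163567}{3360000}.

Key observation: t_0 = -\frac{1}{6} here, and the running product (C = -1/6) telescopes to a rising factorial.
Step ratio: r(k) = -\frac{1}{8} * (k-3) (k-\frac{5}{4}) (k+\frac{6}{5}) / [(k-\frac{1}{3}) (k+\frac{3}{2}) (k+1)] - poly over poly, x = -\frac{1}{8} from leading terms; C = -\frac{1}{6} at k = 0.


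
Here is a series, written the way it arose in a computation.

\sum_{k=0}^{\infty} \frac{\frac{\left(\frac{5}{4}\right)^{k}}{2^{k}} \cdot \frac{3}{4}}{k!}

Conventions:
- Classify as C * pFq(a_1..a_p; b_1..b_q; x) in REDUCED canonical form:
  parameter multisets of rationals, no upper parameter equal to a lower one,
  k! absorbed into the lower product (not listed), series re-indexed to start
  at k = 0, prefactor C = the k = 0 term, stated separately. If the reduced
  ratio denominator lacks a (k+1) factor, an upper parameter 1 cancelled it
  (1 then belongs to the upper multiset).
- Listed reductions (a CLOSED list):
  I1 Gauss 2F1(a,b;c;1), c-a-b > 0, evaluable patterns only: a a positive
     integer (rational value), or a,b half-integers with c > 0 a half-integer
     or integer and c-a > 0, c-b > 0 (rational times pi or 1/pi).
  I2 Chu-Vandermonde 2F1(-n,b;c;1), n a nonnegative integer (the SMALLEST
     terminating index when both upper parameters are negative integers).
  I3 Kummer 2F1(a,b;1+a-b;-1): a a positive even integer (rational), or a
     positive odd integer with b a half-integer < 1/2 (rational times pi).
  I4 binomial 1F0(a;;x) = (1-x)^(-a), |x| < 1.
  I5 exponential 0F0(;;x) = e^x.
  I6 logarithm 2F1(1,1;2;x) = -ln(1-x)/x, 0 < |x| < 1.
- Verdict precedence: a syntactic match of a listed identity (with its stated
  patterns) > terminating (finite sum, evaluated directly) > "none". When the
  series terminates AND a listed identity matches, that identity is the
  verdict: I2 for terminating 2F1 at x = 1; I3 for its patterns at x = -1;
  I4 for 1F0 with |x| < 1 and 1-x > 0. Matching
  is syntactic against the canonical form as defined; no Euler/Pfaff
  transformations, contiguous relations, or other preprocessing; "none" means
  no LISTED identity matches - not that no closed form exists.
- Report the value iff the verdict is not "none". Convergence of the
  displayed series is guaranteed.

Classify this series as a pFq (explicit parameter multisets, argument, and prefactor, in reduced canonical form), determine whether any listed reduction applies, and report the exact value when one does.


x = \frac{5}{8} here; the reduced form reads 0F0, upper {-}, lower {-}, C = \frac{3}{4}. Verdict at x = \frac{5}{8}: the exponential series (I5) matches (the 0F0 exponential series at x = \frac{5}{8}). Hence: \frac{3}{4} \cdot e^{\frac{5}{8}}.

First insight: t_0 being \frac{3}{4}, the two k-th powers (C = 3/4) combine into one argument.
Consecutive-term ratio: r(k) = \frac{5}{8} * 1 / [(k+1)] - rational in k, leading ratio \frac{5}{8}; with t_0 = \frac{3}{4}, classification follows.


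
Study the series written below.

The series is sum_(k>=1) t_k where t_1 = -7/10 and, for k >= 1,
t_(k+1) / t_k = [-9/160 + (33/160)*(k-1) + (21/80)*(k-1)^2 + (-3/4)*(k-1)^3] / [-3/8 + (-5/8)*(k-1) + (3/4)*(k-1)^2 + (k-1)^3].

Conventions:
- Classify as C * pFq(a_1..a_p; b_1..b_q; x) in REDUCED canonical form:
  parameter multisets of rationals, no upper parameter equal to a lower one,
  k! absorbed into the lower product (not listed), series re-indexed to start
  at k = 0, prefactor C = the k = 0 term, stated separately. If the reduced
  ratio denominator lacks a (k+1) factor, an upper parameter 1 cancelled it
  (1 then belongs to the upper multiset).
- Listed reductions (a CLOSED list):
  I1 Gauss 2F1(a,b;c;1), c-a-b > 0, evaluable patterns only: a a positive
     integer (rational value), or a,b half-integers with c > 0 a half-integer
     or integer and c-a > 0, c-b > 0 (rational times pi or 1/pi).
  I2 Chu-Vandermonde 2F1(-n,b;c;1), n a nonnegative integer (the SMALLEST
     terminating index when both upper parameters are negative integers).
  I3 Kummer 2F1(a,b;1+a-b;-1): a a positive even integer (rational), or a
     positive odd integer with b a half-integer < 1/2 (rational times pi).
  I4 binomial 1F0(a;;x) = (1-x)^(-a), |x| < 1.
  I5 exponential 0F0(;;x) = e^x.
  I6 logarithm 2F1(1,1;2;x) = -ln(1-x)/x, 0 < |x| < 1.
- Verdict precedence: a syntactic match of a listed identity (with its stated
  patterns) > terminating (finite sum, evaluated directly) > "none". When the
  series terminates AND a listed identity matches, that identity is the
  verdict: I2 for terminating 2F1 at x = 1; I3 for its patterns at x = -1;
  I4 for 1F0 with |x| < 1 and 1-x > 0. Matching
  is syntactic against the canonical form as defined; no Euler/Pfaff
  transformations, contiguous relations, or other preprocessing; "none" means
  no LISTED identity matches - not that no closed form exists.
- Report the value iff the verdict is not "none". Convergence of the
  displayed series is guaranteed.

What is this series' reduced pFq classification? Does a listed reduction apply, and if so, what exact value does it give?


With C = -7/10: the canonical form is 2F1(-3/5, -1/4; -3/4; -3/4). Verdict: none. Every listed pattern misses the 2F1 form at -3/4, upper {-3/5, -1/4}.

Key step: x = (-3/4) and roots of the ratio polynomials (C = -7/10) are the negated parameters.
Adjacent-term ratio: r(k) = (-3/4) * (k-3/5) (k-1/4) / [(k-3/4) (k+1)] - rational in k, leading ratio (-3/4); with t_0 = -7/10, classification follows.
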